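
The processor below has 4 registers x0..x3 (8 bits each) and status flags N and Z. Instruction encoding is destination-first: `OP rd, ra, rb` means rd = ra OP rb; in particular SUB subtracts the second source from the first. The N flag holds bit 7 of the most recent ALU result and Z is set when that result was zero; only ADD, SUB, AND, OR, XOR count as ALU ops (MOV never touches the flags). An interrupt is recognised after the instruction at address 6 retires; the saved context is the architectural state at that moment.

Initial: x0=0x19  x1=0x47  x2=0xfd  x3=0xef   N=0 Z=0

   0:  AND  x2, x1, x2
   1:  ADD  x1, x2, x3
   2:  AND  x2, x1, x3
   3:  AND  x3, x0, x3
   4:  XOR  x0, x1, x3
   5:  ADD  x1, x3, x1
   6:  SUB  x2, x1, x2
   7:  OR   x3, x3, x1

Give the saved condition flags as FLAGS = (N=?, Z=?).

after  0: x0=0x19 x1=0x47 x2=0x45 x3=0xef  N=0 Z=0
after  1: x0=0x19 x1=0x34 x2=0x45 x3=0xef  N=0 Z=0
after  2: x0=0x19 x1=0x34 x2=0x24 x3=0xef  N=0 Z=0
after  3: x0=0x19 x1=0x34 x2=0x24 x3=0x09  N=0 Z=0
after  4: x0=0x3d x1=0x34 x2=0x24 x3=0x09  N=0 Z=0
after  5: x0=0x3d x1=0x3d x2=0x24 x3=0x09  N=0 Z=0
after  6: x0=0x3d x1=0x3d x2=0x19 x3=0x09  N=0 Z=0
-- IRQ taken; context saved, return-PC = 7 --

FLAGS = (N=0, Z=0)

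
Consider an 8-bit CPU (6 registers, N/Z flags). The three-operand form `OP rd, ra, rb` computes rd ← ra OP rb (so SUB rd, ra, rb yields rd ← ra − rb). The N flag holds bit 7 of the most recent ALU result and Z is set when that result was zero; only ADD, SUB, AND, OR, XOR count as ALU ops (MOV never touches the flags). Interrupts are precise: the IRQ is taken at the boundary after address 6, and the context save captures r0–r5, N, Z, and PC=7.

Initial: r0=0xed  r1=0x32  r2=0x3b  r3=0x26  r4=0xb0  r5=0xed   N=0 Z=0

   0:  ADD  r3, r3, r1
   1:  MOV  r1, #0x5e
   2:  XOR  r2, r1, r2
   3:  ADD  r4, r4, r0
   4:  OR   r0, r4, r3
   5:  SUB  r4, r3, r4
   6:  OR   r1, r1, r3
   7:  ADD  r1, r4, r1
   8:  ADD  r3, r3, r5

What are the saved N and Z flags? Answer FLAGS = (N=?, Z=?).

after  0: r0=0xed r1=0x32 r2=0x3b r3=0x58 r4=0xb0 r5=0xed  N=0 Z=0
after  1: r0=0xed r1=0x5e r2=0x3b r3=0x58 r4=0xb0 r5=0xed  N=0 Z=0
after  2: r0=0xed r1=0x5e r2=0x65 r3=0x58 r4=0xb0 r5=0xed  N=0 Z=0
after  3: r0=0xed r1=0x5e r2=0x65 r3=0x58 r4=0x9d r5=0xed  N=1 Z=0
after  4: r0=0xdd r1=0x5e r2=0x65 r3=0x58 r4=0x9d r5=0xed  N=1 Z=0
after  5: r0=0xdd r1=0x5e r2=0x65 r3=0x58 r4=0xbb r5=0xed  N=1 Z=0
after  6: r0=0xdd r1=0x5e r2=0x65 r3=0x58 r4=0xbb r5=0xed  N=0 Z=0
-- IRQ taken; context saved, return-PC = 7 --

FLAGS = (N=0, Z=0)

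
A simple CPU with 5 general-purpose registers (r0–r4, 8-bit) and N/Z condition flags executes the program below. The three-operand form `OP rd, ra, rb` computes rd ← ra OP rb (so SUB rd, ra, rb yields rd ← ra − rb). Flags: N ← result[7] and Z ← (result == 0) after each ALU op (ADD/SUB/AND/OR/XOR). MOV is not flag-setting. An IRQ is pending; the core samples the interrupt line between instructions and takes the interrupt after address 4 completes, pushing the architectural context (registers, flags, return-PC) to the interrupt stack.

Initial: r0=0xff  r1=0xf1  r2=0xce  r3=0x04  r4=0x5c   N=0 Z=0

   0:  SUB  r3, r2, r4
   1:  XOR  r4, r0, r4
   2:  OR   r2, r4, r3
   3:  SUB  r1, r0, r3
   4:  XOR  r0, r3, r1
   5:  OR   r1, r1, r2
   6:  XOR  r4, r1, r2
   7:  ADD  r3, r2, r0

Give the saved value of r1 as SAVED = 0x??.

after  0: r0=0xff r1=0xf1 r2=0xce r3=0x72 r4=0x5c  N=0 Z=0
after  1: r0=0xff r1=0xf1 r2=0xce r3=0x72 r4=0xa3  N=1 Z=0
after  2: r0=0xff r1=0xf1 r2=0xf3 r3=0x72 r4=0xa3  N=1 Z=0
after  3: r0=0xff r1=0x8d r2=0xf3 r3=0x72 r4=0xa3  N=1 Z=0
after  4: r0=0xff r1=0x8d r2=0xf3 r3=0x72 r4=0xa3  N=1 Z=0
-- IRQ taken; context saved, return-PC = 5 --

SAVED = 0x8d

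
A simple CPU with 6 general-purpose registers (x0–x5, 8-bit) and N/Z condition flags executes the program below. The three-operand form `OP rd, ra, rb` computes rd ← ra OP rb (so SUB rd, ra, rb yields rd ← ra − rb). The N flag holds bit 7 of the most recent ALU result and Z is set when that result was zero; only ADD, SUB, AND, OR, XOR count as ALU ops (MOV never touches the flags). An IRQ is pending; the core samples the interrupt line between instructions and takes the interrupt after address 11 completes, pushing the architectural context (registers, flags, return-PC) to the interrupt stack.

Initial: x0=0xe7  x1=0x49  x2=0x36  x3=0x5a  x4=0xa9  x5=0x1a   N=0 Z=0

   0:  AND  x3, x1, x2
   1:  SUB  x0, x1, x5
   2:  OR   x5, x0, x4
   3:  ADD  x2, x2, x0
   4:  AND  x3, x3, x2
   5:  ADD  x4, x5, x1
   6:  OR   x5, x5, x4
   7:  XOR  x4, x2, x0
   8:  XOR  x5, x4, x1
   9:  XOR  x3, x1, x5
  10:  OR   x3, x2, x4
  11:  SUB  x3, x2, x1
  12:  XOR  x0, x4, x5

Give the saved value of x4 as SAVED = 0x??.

after  0: x0=0xe7 x1=0x49 x2=0x36 x3=0x00 x4=0xa9 x5=0x1a  N=0 Z=1
after  1: x0=0x2f x1=0x49 x2=0x36 x3=0x00 x4=0xa9 x5=0x1a  N=0 Z=0
after  2: x0=0x2f x1=0x49 x2=0x36 x3=0x00 x4=0xa9 x5=0xaf  N=1 Z=0
after  3: x0=0x2f x1=0x49 x2=0x65 x3=0x00 x4=0xa9 x5=0xaf  N=0 Z=0
after  4: x0=0x2f x1=0x49 x2=0x65 x3=0x00 x4=0xa9 x5=0xaf  N=0 Z=1
after  5: x0=0x2f x1=0x49 x2=0x65 x3=0x00 x4=0xf8 x5=0xaf  N=1 Z=0
after  6: x0=0x2f x1=0x49 x2=0x65 x3=0x00 x4=0xf8 x5=0xff  N=1 Z=0
after  7: x0=0x2f x1=0x49 x2=0x65 x3=0x00 x4=0x4a x5=0xff  N=0 Z=0
after  8: x0=0x2f x1=0x49 x2=0x65 x3=0x00 x4=0x4a x5=0x03  N=0 Z=0
after  9: x0=0x2f x1=0x49 x2=0x65 x3=0x4a x4=0x4a x5=0x03  N=0 Z=0
after 10: x0=0x2f x1=0x49 x2=0x65 x3=0x6f x4=0x4a x5=0x03  N=0 Z=0
after 11: x0=0x2f x1=0x49 x2=0x65 x3=0x1c x4=0x4a x5=0x03  N=0 Z=0
-- IRQ taken; context saved, return-PC = 12 --

SAVED = 0x4a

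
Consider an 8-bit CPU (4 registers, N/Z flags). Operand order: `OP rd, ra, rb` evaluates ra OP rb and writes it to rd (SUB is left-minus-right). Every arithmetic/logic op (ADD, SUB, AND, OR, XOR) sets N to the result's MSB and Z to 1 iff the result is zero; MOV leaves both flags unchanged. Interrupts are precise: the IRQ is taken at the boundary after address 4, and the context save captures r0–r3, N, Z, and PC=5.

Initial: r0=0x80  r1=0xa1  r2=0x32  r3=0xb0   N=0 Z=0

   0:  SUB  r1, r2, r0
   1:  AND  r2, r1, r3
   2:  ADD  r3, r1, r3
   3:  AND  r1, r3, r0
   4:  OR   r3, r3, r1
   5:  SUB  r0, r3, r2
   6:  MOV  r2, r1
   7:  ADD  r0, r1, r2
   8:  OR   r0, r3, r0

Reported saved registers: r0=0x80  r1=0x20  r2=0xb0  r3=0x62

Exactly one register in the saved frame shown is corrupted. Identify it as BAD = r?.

BAD = r1

after  0: r0=0x80 r1=0xb2 r2=0x32 r3=0xb0  N=1 Z=0
after  1: r0=0x80 r1=0xb2 r2=0xb0 r3=0xb0  N=1 Z=0
after  2: r0=0x80 r1=0xb2 r2=0xb0 r3=0x62  N=0 Z=0
after  3: r0=0x80 r1=0x00 r2=0xb0 r3=0x62  N=0 Z=1
after  4: r0=0x80 r1=0x00 r2=0xb0 r3=0x62  N=0 Z=0
-- IRQ taken; context saved, return-PC = 5 --
mismatch: r1: reported 0x20 vs actual 0x00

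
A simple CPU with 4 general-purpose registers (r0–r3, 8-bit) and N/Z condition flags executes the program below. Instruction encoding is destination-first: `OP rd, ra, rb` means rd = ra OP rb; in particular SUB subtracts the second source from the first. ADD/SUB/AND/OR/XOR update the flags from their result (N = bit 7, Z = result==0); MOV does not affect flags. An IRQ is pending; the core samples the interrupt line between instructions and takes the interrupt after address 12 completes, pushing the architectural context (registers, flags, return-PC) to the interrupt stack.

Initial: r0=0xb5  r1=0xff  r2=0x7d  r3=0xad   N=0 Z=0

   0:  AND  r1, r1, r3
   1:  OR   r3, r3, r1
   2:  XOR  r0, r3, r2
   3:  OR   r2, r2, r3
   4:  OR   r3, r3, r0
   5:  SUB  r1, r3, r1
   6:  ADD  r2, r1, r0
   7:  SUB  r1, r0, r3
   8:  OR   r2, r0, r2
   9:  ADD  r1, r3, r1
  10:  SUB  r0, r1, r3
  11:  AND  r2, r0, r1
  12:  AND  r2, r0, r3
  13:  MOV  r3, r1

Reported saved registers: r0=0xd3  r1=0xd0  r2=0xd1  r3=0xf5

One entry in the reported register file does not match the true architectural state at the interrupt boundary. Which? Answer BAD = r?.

BAD = r3

after  0: r0=0xb5 r1=0xad r2=0x7d r3=0xad  N=1 Z=0
after  1: r0=0xb5 r1=0xad r2=0x7d r3=0xad  N=1 Z=0
after  2: r0=0xd0 r1=0xad r2=0x7d r3=0xad  N=1 Z=0
after  3: r0=0xd0 r1=0xad r2=0xfd r3=0xad  N=1 Z=0
after  4: r0=0xd0 r1=0xad r2=0xfd r3=0xfd  N=1 Z=0
after  5: r0=0xd0 r1=0x50 r2=0xfd r3=0xfd  N=0 Z=0
after  6: r0=0xd0 r1=0x50 r2=0x20 r3=0xfd  N=0 Z=0
after  7: r0=0xd0 r1=0xd3 r2=0x20 r3=0xfd  N=1 Z=0
after  8: r0=0xd0 r1=0xd3 r2=0xf0 r3=0xfd  N=1 Z=0
after  9: r0=0xd0 r1=0xd0 r2=0xf0 r3=0xfd  N=1 Z=0
after 10: r0=0xd3 r1=0xd0 r2=0xf0 r3=0xfd  N=1 Z=0
after 11: r0=0xd3 r1=0xd0 r2=0xd0 r3=0xfd  N=1 Z=0
after 12: r0=0xd3 r1=0xd0 r2=0xd1 r3=0xfd  N=1 Z=0
-- IRQ taken; context saved, return-PC = 13 --
mismatch: r3: reported 0xf5 vs actual 0xfd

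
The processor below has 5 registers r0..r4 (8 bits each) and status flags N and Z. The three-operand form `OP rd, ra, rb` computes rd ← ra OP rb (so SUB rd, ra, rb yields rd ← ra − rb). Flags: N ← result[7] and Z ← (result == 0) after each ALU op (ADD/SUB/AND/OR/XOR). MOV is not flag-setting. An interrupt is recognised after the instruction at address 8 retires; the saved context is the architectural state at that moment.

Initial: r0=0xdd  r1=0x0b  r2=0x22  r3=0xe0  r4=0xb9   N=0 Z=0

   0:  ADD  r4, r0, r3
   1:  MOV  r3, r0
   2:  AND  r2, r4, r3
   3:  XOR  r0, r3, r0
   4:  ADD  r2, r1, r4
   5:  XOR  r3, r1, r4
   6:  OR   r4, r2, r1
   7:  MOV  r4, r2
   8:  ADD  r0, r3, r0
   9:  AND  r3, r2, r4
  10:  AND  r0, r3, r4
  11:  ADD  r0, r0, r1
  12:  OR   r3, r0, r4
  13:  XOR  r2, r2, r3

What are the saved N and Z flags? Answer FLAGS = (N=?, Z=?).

FLAGS = (N=1, Z=0)

after  0: r0=0xdd r1=0x0b r2=0x22 r3=0xe0 r4=0xbd  N=1 Z=0
after  1: r0=0xdd r1=0x0b r2=0x22 r3=0xdd r4=0xbd  N=1 Z=0
after  2: r0=0xdd r1=0x0b r2=0x9d r3=0xdd r4=0xbd  N=1 Z=0
after  3: r0=0x00 r1=0x0b r2=0x9d r3=0xdd r4=0xbd  N=0 Z=1
after  4: r0=0x00 r1=0x0b r2=0xc8 r3=0xdd r4=0xbd  N=1 Z=0
after  5: r0=0x00 r1=0x0b r2=0xc8 r3=0xb6 r4=0xbd  N=1 Z=0
after  6: r0=0x00 r1=0x0b r2=0xc8 r3=0xb6 r4=0xcb  N=1 Z=0
after  7: r0=0x00 r1=0x0b r2=0xc8 r3=0xb6 r4=0xc8  N=1 Z=0
after  8: r0=0xb6 r1=0x0b r2=0xc8 r3=0xb6 r4=0xc8  N=1 Z=0
-- IRQ taken; context saved, return-PC = 9 --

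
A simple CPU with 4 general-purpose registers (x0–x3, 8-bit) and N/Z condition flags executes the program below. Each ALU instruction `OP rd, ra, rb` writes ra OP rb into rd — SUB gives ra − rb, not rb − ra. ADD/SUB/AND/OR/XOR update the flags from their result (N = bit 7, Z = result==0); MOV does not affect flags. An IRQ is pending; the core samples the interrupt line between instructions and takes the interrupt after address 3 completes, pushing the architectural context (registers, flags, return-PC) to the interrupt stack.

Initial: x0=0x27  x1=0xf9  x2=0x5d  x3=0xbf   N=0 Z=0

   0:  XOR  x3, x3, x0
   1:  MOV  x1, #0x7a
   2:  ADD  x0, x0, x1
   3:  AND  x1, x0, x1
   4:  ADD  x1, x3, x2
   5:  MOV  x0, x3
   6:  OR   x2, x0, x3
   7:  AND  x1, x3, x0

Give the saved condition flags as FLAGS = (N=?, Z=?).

FLAGS = (N=0, Z=0)

after  0: x0=0x27 x1=0xf9 x2=0x5d x3=0x98  N=1 Z=0
after  1: x0=0x27 x1=0x7a x2=0x5d x3=0x98  N=1 Z=0
after  2: x0=0xa1 x1=0x7a x2=0x5d x3=0x98  N=1 Z=0
after  3: x0=0xa1 x1=0x20 x2=0x5d x3=0x98  N=0 Z=0
-- IRQ taken; context saved, return-PC = 4 --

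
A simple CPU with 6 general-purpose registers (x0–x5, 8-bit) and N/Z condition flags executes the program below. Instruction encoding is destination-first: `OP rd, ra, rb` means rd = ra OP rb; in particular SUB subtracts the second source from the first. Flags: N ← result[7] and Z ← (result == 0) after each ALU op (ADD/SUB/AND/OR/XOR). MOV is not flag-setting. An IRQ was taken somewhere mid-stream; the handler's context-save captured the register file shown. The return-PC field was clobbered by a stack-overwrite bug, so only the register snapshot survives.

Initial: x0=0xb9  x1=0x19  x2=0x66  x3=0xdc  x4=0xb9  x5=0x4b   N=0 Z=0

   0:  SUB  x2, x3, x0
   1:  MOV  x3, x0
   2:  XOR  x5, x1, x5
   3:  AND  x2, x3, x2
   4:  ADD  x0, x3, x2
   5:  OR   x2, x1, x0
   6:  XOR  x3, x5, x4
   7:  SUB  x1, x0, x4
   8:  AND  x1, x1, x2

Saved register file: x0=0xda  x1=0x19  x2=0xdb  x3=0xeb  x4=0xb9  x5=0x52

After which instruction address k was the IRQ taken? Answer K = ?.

K = 6

after  0: x0=0xb9 x1=0x19 x2=0x23 x3=0xdc x4=0xb9 x5=0x4b  N=0 Z=0
after  1: x0=0xb9 x1=0x19 x2=0x23 x3=0xb9 x4=0xb9 x5=0x4b  N=0 Z=0
after  2: x0=0xb9 x1=0x19 x2=0x23 x3=0xb9 x4=0xb9 x5=0x52  N=0 Z=0
after  3: x0=0xb9 x1=0x19 x2=0x21 x3=0xb9 x4=0xb9 x5=0x52  N=0 Z=0
after  4: x0=0xda x1=0x19 x2=0x21 x3=0xb9 x4=0xb9 x5=0x52  N=1 Z=0
after  5: x0=0xda x1=0x19 x2=0xdb x3=0xb9 x4=0xb9 x5=0x52  N=1 Z=0
after  6: x0=0xda x1=0x19 x2=0xdb x3=0xeb x4=0xb9 x5=0x52  N=1 Z=0
-- IRQ taken; context saved, return-PC = 7 --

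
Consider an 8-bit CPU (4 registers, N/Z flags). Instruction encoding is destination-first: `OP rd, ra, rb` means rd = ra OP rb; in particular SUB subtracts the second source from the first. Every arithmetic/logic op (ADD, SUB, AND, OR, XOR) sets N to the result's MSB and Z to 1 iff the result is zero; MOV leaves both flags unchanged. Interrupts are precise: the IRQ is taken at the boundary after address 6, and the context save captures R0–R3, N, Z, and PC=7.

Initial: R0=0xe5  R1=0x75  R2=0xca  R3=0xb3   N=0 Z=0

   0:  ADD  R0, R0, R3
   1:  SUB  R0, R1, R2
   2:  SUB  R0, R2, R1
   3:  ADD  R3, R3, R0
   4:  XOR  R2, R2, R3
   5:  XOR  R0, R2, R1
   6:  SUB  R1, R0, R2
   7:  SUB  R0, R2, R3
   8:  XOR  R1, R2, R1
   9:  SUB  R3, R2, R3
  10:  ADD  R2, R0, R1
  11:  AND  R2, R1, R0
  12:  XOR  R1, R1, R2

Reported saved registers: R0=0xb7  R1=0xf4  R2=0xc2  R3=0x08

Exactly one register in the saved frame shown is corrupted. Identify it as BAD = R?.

BAD = R1

after  0: R0=0x98 R1=0x75 R2=0xca R3=0xb3  N=1 Z=0
after  1: R0=0xab R1=0x75 R2=0xca R3=0xb3  N=1 Z=0
after  2: R0=0x55 R1=0x75 R2=0xca R3=0xb3  N=0 Z=0
after  3: R0=0x55 R1=0x75 R2=0xca R3=0x08  N=0 Z=0
after  4: R0=0x55 R1=0x75 R2=0xc2 R3=0x08  N=1 Z=0
after  5: R0=0xb7 R1=0x75 R2=0xc2 R3=0x08  N=1 Z=0
after  6: R0=0xb7 R1=0xf5 R2=0xc2 R3=0x08  N=1 Z=0
-- IRQ taken; context saved, return-PC = 7 --
mismatch: R1: reported 0xf4 vs actual 0xf5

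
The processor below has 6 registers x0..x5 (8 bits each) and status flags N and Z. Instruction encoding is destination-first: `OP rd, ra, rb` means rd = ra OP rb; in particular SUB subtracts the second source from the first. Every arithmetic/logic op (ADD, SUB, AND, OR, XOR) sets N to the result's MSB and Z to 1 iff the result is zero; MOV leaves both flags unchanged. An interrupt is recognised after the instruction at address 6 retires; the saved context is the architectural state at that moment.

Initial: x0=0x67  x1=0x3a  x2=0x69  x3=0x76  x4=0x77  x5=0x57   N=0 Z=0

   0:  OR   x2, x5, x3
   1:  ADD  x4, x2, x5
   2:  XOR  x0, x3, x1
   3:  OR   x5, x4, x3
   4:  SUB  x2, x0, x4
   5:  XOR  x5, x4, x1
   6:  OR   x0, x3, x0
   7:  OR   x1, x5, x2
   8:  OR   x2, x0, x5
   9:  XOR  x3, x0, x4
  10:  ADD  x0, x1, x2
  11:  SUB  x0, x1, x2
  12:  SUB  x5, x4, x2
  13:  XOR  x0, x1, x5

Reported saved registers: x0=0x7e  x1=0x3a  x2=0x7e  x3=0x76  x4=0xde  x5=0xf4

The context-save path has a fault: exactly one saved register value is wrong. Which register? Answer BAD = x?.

BAD = x4

after  0: x0=0x67 x1=0x3a x2=0x77 x3=0x76 x4=0x77 x5=0x57  N=0 Z=0
after  1: x0=0x67 x1=0x3a x2=0x77 x3=0x76 x4=0xce x5=0x57  N=1 Z=0
after  2: x0=0x4c x1=0x3a x2=0x77 x3=0x76 x4=0xce x5=0x57  N=0 Z=0
after  3: x0=0x4c x1=0x3a x2=0x77 x3=0x76 x4=0xce x5=0xfe  N=1 Z=0
after  4: x0=0x4c x1=0x3a x2=0x7e x3=0x76 x4=0xce x5=0xfe  N=0 Z=0
after  5: x0=0x4c x1=0x3a x2=0x7e x3=0x76 x4=0xce x5=0xf4  N=1 Z=0
after  6: x0=0x7e x1=0x3a x2=0x7e x3=0x76 x4=0xce x5=0xf4  N=0 Z=0
-- IRQ taken; context saved, return-PC = 7 --
mismatch: x4: reported 0xde vs actual 0xce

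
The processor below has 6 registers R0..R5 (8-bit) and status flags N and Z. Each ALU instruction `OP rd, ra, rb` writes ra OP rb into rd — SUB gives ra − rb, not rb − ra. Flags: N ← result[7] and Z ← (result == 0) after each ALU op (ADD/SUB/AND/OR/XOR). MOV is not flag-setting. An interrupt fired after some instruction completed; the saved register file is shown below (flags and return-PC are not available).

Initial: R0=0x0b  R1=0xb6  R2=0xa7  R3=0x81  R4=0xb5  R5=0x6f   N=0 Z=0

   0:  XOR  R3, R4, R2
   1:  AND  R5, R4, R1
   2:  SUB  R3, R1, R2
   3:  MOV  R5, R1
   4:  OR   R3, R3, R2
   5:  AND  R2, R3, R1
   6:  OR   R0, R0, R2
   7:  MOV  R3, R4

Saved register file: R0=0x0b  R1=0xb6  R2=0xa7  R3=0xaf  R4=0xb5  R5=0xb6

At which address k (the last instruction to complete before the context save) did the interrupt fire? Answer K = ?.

after  0: R0=0x0b R1=0xb6 R2=0xa7 R3=0x12 R4=0xb5 R5=0x6f  N=0 Z=0
after  1: R0=0x0b R1=0xb6 R2=0xa7 R3=0x12 R4=0xb5 R5=0xb4  N=1 Z=0
after  2: R0=0x0b R1=0xb6 R2=0xa7 R3=0x0f R4=0xb5 R5=0xb4  N=0 Z=0
after  3: R0=0x0b R1=0xb6 R2=0xa7 R3=0x0f R4=0xb5 R5=0xb6  N=0 Z=0
after  4: R0=0x0b R1=0xb6 R2=0xa7 R3=0xaf R4=0xb5 R5=0xb6  N=1 Z=0
-- IRQ taken; context saved, return-PC = 5 --

K = 4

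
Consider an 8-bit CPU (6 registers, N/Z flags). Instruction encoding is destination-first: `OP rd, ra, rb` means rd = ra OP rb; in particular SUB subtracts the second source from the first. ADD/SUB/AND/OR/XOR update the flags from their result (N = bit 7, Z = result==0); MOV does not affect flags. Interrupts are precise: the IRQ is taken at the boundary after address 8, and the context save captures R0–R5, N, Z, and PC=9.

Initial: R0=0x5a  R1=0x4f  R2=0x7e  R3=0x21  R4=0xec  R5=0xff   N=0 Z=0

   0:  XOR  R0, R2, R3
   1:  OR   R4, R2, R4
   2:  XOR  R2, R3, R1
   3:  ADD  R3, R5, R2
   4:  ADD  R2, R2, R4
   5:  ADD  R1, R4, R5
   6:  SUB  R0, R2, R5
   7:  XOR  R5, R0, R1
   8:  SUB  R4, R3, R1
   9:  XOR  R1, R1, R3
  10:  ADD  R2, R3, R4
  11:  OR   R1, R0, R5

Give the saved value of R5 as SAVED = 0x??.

after  0: R0=0x5f R1=0x4f R2=0x7e R3=0x21 R4=0xec R5=0xff  N=0 Z=0
after  1: R0=0x5f R1=0x4f R2=0x7e R3=0x21 R4=0xfe R5=0xff  N=1 Z=0
after  2: R0=0x5f R1=0x4f R2=0x6e R3=0x21 R4=0xfe R5=0xff  N=0 Z=0
after  3: R0=0x5f R1=0x4f R2=0x6e R3=0x6d R4=0xfe R5=0xff  N=0 Z=0
after  4: R0=0x5f R1=0x4f R2=0x6c R3=0x6d R4=0xfe R5=0xff  N=0 Z=0
after  5: R0=0x5f R1=0xfd R2=0x6c R3=0x6d R4=0xfe R5=0xff  N=1 Z=0
after  6: R0=0x6d R1=0xfd R2=0x6c R3=0x6d R4=0xfe R5=0xff  N=0 Z=0
after  7: R0=0x6d R1=0xfd R2=0x6c R3=0x6d R4=0xfe R5=0x90  N=1 Z=0
after  8: R0=0x6d R1=0xfd R2=0x6c R3=0x6d R4=0x70 R5=0x90  N=0 Z=0
-- IRQ taken; context saved, return-PC = 9 --

SAVED = 0x90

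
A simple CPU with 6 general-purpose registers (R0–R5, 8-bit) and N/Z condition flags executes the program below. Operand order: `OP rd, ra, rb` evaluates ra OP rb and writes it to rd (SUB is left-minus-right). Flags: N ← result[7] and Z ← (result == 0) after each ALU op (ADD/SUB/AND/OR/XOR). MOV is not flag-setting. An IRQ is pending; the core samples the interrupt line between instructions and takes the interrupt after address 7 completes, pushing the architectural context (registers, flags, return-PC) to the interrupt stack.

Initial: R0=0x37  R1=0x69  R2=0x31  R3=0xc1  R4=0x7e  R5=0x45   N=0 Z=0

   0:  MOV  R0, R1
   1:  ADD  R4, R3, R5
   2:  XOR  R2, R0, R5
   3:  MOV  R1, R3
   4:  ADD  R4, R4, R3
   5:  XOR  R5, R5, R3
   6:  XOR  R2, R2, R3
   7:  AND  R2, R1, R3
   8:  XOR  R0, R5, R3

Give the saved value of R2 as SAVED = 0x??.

after  0: R0=0x69 R1=0x69 R2=0x31 R3=0xc1 R4=0x7e R5=0x45  N=0 Z=0
after  1: R0=0x69 R1=0x69 R2=0x31 R3=0xc1 R4=0x06 R5=0x45  N=0 Z=0
after  2: R0=0x69 R1=0x69 R2=0x2c R3=0xc1 R4=0x06 R5=0x45  N=0 Z=0
after  3: R0=0x69 R1=0xc1 R2=0x2c R3=0xc1 R4=0x06 R5=0x45  N=0 Z=0
after  4: R0=0x69 R1=0xc1 R2=0x2c R3=0xc1 R4=0xc7 R5=0x45  N=1 Z=0
after  5: R0=0x69 R1=0xc1 R2=0x2c R3=0xc1 R4=0xc7 R5=0x84  N=1 Z=0
after  6: R0=0x69 R1=0xc1 R2=0xed R3=0xc1 R4=0xc7 R5=0x84  N=1 Z=0
after  7: R0=0x69 R1=0xc1 R2=0xc1 R3=0xc1 R4=0xc7 R5=0x84  N=1 Z=0
-- IRQ taken; context saved, return-PC = 8 --

SAVED = 0xc1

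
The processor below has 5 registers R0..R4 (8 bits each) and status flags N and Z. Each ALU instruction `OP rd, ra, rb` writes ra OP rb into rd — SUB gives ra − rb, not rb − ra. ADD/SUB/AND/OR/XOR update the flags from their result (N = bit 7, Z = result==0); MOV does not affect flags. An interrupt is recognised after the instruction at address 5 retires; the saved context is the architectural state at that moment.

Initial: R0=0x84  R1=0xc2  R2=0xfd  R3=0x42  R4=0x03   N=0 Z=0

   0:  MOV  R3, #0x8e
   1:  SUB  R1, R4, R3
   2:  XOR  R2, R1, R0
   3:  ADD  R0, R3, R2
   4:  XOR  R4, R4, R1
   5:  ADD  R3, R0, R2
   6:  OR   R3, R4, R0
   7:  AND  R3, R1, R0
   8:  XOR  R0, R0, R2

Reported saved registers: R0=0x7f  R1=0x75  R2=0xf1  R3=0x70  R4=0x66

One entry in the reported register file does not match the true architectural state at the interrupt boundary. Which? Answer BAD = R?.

BAD = R4

after  0: R0=0x84 R1=0xc2 R2=0xfd R3=0x8e R4=0x03  N=0 Z=0
after  1: R0=0x84 R1=0x75 R2=0xfd R3=0x8e R4=0x03  N=0 Z=0
after  2: R0=0x84 R1=0x75 R2=0xf1 R3=0x8e R4=0x03  N=1 Z=0
after  3: R0=0x7f R1=0x75 R2=0xf1 R3=0x8e R4=0x03  N=0 Z=0
after  4: R0=0x7f R1=0x75 R2=0xf1 R3=0x8e R4=0x76  N=0 Z=0
after  5: R0=0x7f R1=0x75 R2=0xf1 R3=0x70 R4=0x76  N=0 Z=0
-- IRQ taken; context saved, return-PC = 6 --
mismatch: R4: reported 0x66 vs actual 0x76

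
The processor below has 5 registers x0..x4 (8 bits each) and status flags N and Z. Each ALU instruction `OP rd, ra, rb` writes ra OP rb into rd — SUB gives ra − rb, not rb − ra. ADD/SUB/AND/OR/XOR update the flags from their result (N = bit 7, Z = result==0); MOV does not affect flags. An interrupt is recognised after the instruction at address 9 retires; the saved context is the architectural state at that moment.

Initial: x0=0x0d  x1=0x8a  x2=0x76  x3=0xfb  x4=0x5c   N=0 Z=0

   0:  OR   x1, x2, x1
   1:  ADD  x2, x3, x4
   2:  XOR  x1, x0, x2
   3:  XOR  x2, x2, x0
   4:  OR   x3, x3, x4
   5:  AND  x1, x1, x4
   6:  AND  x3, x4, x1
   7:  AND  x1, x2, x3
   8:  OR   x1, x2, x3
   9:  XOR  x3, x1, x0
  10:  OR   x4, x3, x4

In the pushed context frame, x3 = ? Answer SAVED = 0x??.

after  0: x0=0x0d x1=0xfe x2=0x76 x3=0xfb x4=0x5c  N=1 Z=0
after  1: x0=0x0d x1=0xfe x2=0x57 x3=0xfb x4=0x5c  N=0 Z=0
after  2: x0=0x0d x1=0x5a x2=0x57 x3=0xfb x4=0x5c  N=0 Z=0
after  3: x0=0x0d x1=0x5a x2=0x5a x3=0xfb x4=0x5c  N=0 Z=0
after  4: x0=0x0d x1=0x5a x2=0x5a x3=0xff x4=0x5c  N=1 Z=0
after  5: x0=0x0d x1=0x58 x2=0x5a x3=0xff x4=0x5c  N=0 Z=0
after  6: x0=0x0d x1=0x58 x2=0x5a x3=0x58 x4=0x5c  N=0 Z=0
after  7: x0=0x0d x1=0x58 x2=0x5a x3=0x58 x4=0x5c  N=0 Z=0
after  8: x0=0x0d x1=0x5a x2=0x5a x3=0x58 x4=0x5c  N=0 Z=0
after  9: x0=0x0d x1=0x5a x2=0x5a x3=0x57 x4=0x5c  N=0 Z=0
-- IRQ taken; context saved, return-PC = 10 --

SAVED = 0x57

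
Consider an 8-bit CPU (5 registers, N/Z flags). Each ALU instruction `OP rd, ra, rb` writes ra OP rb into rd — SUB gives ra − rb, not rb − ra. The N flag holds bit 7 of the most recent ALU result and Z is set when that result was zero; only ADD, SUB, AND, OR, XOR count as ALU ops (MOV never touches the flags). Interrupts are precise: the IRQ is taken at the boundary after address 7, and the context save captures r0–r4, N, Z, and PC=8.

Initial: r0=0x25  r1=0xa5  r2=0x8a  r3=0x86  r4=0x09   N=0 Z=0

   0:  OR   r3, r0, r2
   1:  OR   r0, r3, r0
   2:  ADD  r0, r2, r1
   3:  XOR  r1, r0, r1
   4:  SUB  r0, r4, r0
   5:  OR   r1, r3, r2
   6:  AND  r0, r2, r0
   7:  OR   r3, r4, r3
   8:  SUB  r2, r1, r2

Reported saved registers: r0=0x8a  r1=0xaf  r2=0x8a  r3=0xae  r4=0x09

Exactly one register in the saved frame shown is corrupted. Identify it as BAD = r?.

after  0: r0=0x25 r1=0xa5 r2=0x8a r3=0xaf r4=0x09  N=1 Z=0
after  1: r0=0xaf r1=0xa5 r2=0x8a r3=0xaf r4=0x09  N=1 Z=0
after  2: r0=0x2f r1=0xa5 r2=0x8a r3=0xaf r4=0x09  N=0 Z=0
after  3: r0=0x2f r1=0x8a r2=0x8a r3=0xaf r4=0x09  N=1 Z=0
after  4: r0=0xda r1=0x8a r2=0x8a r3=0xaf r4=0x09  N=1 Z=0
after  5: r0=0xda r1=0xaf r2=0x8a r3=0xaf r4=0x09  N=1 Z=0
after  6: r0=0x8a r1=0xaf r2=0x8a r3=0xaf r4=0x09  N=1 Z=0
after  7: r0=0x8a r1=0xaf r2=0x8a r3=0xaf r4=0x09  N=1 Z=0
-- IRQ taken; context saved, return-PC = 8 --
mismatch: r3: reported 0xae vs actual 0xaf

BAD = r3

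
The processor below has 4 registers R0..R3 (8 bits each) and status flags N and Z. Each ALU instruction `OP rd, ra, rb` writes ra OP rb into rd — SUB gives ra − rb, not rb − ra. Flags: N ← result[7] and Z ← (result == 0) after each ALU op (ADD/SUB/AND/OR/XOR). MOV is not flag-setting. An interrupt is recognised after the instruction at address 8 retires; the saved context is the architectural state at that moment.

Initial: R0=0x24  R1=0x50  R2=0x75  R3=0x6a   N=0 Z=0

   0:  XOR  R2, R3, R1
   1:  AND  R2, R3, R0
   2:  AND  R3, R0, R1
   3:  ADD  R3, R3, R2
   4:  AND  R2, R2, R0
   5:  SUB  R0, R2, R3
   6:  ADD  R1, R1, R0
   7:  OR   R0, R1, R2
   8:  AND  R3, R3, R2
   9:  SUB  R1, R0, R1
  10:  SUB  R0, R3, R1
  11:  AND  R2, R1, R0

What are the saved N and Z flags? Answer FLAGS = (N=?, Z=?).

after  0: R0=0x24 R1=0x50 R2=0x3a R3=0x6a  N=0 Z=0
after  1: R0=0x24 R1=0x50 R2=0x20 R3=0x6a  N=0 Z=0
after  2: R0=0x24 R1=0x50 R2=0x20 R3=0x00  N=0 Z=1
after  3: R0=0x24 R1=0x50 R2=0x20 R3=0x20  N=0 Z=0
after  4: R0=0x24 R1=0x50 R2=0x20 R3=0x20  N=0 Z=0
after  5: R0=0x00 R1=0x50 R2=0x20 R3=0x20  N=0 Z=1
after  6: R0=0x00 R1=0x50 R2=0x20 R3=0x20  N=0 Z=0
after  7: R0=0x70 R1=0x50 R2=0x20 R3=0x20  N=0 Z=0
after  8: R0=0x70 R1=0x50 R2=0x20 R3=0x20  N=0 Z=0
-- IRQ taken; context saved, return-PC = 9 --

FLAGS = (N=0, Z=0)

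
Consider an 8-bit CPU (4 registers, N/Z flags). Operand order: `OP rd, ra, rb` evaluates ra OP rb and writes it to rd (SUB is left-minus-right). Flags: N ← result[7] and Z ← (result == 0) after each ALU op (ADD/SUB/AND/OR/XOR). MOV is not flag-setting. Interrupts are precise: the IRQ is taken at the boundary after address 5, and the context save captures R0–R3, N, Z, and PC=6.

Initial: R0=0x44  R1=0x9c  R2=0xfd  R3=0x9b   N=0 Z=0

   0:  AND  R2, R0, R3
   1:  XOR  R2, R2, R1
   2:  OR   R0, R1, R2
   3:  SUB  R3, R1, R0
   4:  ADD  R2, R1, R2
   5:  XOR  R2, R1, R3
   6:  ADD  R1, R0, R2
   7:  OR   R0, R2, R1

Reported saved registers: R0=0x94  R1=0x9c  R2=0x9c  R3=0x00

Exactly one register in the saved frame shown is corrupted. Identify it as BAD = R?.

after  0: R0=0x44 R1=0x9c R2=0x00 R3=0x9b  N=0 Z=1
after  1: R0=0x44 R1=0x9c R2=0x9c R3=0x9b  N=1 Z=0
after  2: R0=0x9c R1=0x9c R2=0x9c R3=0x9b  N=1 Z=0
after  3: R0=0x9c R1=0x9c R2=0x9c R3=0x00  N=0 Z=1
after  4: R0=0x9c R1=0x9c R2=0x38 R3=0x00  N=0 Z=0
after  5: R0=0x9c R1=0x9c R2=0x9c R3=0x00  N=1 Z=0
-- IRQ taken; context saved, return-PC = 6 --
mismatch: R0: reported 0x94 vs actual 0x9c

BAD = R0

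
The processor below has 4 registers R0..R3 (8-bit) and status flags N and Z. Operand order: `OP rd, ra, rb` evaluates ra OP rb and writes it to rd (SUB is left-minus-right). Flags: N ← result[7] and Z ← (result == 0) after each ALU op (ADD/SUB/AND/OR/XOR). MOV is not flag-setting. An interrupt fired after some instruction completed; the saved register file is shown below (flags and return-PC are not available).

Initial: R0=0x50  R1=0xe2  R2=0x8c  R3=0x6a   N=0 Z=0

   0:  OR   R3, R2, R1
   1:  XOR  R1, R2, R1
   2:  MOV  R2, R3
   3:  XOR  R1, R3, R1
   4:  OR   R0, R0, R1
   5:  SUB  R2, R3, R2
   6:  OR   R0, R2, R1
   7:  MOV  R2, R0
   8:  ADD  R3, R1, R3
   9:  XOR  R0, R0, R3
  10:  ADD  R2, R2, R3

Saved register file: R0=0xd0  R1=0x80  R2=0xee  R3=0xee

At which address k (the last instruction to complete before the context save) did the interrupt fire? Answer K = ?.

K = 4

after  0: R0=0x50 R1=0xe2 R2=0x8c R3=0xee  N=1 Z=0
after  1: R0=0x50 R1=0x6e R2=0x8c R3=0xee  N=0 Z=0
after  2: R0=0x50 R1=0x6e R2=0xee R3=0xee  N=0 Z=0
after  3: R0=0x50 R1=0x80 R2=0xee R3=0xee  N=1 Z=0
after  4: R0=0xd0 R1=0x80 R2=0xee R3=0xee  N=1 Z=0
-- IRQ taken; context saved, return-PC = 5 --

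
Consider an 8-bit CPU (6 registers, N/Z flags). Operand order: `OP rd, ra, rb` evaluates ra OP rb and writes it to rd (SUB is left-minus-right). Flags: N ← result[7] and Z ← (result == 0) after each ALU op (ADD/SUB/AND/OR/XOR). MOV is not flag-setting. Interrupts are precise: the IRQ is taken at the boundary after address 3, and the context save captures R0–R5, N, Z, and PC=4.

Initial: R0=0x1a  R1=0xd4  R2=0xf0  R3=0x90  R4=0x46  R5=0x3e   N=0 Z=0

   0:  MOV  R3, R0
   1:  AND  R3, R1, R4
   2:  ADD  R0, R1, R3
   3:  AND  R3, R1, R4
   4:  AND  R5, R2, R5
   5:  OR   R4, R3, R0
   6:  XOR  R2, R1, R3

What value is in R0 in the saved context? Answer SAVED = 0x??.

SAVED = 0x18

after  0: R0=0x1a R1=0xd4 R2=0xf0 R3=0x1a R4=0x46 R5=0x3e  N=0 Z=0
after  1: R0=0x1a R1=0xd4 R2=0xf0 R3=0x44 R4=0x46 R5=0x3e  N=0 Z=0
after  2: R0=0x18 R1=0xd4 R2=0xf0 R3=0x44 R4=0x46 R5=0x3e  N=0 Z=0
after  3: R0=0x18 R1=0xd4 R2=0xf0 R3=0x44 R4=0x46 R5=0x3e  N=0 Z=0
-- IRQ taken; context saved, return-PC = 4 --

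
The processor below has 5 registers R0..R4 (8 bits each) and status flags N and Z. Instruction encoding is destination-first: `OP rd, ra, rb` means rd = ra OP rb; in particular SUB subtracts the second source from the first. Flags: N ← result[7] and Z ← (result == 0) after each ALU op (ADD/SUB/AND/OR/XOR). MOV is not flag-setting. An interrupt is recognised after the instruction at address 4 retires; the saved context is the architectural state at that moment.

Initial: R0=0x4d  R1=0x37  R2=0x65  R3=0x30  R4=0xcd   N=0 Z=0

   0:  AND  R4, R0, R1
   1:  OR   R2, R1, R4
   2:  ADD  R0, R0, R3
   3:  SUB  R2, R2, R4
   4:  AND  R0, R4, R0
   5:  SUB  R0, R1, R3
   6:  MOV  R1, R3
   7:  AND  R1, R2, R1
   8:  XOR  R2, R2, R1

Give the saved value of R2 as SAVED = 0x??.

after  0: R0=0x4d R1=0x37 R2=0x65 R3=0x30 R4=0x05  N=0 Z=0
after  1: R0=0x4d R1=0x37 R2=0x37 R3=0x30 R4=0x05  N=0 Z=0
after  2: R0=0x7d R1=0x37 R2=0x37 R3=0x30 R4=0x05  N=0 Z=0
after  3: R0=0x7d R1=0x37 R2=0x32 R3=0x30 R4=0x05  N=0 Z=0
after  4: R0=0x05 R1=0x37 R2=0x32 R3=0x30 R4=0x05  N=0 Z=0
-- IRQ taken; context saved, return-PC = 5 --

SAVED = 0x32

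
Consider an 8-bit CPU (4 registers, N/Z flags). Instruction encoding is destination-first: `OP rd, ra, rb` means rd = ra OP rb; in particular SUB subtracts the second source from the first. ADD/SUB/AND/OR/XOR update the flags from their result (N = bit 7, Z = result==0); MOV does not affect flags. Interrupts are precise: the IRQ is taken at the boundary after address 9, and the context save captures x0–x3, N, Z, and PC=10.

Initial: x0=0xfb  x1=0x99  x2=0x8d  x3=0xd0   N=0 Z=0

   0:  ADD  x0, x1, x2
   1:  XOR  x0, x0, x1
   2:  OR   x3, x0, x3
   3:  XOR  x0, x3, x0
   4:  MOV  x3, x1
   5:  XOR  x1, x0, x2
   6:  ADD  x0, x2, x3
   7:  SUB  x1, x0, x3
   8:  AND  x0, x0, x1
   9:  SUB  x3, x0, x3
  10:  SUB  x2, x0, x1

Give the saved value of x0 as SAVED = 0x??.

SAVED = 0x04

after  0: x0=0x26 x1=0x99 x2=0x8d x3=0xd0  N=0 Z=0
after  1: x0=0xbf x1=0x99 x2=0x8d x3=0xd0  N=1 Z=0
after  2: x0=0xbf x1=0x99 x2=0x8d x3=0xff  N=1 Z=0
after  3: x0=0x40 x1=0x99 x2=0x8d x3=0xff  N=0 Z=0
after  4: x0=0x40 x1=0x99 x2=0x8d x3=0x99  N=0 Z=0
after  5: x0=0x40 x1=0xcd x2=0x8d x3=0x99  N=1 Z=0
after  6: x0=0x26 x1=0xcd x2=0x8d x3=0x99  N=0 Z=0
after  7: x0=0x26 x1=0x8d x2=0x8d x3=0x99  N=1 Z=0
after  8: x0=0x04 x1=0x8d x2=0x8d x3=0x99  N=0 Z=0
after  9: x0=0x04 x1=0x8d x2=0x8d x3=0x6b  N=0 Z=0
-- IRQ taken; context saved, return-PC = 10 --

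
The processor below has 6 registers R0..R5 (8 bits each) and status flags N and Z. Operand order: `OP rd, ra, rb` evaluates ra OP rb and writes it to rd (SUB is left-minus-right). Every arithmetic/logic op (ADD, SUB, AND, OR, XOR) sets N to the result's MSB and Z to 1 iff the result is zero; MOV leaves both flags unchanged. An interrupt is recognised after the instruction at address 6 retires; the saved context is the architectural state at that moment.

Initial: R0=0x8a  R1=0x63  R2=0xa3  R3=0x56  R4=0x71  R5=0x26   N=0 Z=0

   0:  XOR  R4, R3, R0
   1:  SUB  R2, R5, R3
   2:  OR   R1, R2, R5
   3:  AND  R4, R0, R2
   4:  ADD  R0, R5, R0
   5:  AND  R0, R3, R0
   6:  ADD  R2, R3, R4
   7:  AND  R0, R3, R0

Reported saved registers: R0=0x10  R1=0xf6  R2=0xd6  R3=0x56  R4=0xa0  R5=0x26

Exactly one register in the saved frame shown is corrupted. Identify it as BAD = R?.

after  0: R0=0x8a R1=0x63 R2=0xa3 R3=0x56 R4=0xdc R5=0x26  N=1 Z=0
after  1: R0=0x8a R1=0x63 R2=0xd0 R3=0x56 R4=0xdc R5=0x26  N=1 Z=0
after  2: R0=0x8a R1=0xf6 R2=0xd0 R3=0x56 R4=0xdc R5=0x26  N=1 Z=0
after  3: R0=0x8a R1=0xf6 R2=0xd0 R3=0x56 R4=0x80 R5=0x26  N=1 Z=0
after  4: R0=0xb0 R1=0xf6 R2=0xd0 R3=0x56 R4=0x80 R5=0x26  N=1 Z=0
after  5: R0=0x10 R1=0xf6 R2=0xd0 R3=0x56 R4=0x80 R5=0x26  N=0 Z=0
after  6: R0=0x10 R1=0xf6 R2=0xd6 R3=0x56 R4=0x80 R5=0x26  N=1 Z=0
-- IRQ taken; context saved, return-PC = 7 --
mismatch: R4: reported 0xa0 vs actual 0x80

BAD = R4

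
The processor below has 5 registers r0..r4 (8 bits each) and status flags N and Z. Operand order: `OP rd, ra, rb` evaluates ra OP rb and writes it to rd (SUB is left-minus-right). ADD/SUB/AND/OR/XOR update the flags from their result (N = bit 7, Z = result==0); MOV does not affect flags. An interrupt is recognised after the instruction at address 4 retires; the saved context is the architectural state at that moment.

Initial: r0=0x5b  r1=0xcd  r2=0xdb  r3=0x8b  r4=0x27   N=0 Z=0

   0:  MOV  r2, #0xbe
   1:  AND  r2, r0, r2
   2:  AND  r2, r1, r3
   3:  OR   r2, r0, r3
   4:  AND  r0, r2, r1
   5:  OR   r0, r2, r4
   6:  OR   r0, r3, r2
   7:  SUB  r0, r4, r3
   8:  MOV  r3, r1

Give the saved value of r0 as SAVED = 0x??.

after  0: r0=0x5b r1=0xcd r2=0xbe r3=0x8b r4=0x27  N=0 Z=0
after  1: r0=0x5b r1=0xcd r2=0x1a r3=0x8b r4=0x27  N=0 Z=0
after  2: r0=0x5b r1=0xcd r2=0x89 r3=0x8b r4=0x27  N=1 Z=0
after  3: r0=0x5b r1=0xcd r2=0xdb r3=0x8b r4=0x27  N=1 Z=0
after  4: r0=0xc9 r1=0xcd r2=0xdb r3=0x8b r4=0x27  N=1 Z=0
-- IRQ taken; context saved, return-PC = 5 --

SAVED = 0xc9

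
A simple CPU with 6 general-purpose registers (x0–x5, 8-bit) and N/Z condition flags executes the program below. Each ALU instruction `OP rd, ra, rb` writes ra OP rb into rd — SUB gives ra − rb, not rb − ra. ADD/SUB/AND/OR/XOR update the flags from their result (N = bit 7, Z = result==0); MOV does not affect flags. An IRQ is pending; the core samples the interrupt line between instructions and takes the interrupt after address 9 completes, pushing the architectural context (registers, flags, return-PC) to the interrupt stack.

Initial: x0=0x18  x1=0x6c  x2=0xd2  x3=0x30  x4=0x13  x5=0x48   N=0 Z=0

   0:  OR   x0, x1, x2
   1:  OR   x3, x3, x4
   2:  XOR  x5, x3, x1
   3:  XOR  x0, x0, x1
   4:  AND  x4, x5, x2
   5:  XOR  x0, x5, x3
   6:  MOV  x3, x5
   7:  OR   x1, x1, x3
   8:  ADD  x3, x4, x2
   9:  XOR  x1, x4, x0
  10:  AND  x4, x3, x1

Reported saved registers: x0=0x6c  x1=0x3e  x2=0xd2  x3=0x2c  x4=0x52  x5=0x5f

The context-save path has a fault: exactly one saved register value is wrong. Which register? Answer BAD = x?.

BAD = x3

after  0: x0=0xfe x1=0x6c x2=0xd2 x3=0x30 x4=0x13 x5=0x48  N=1 Z=0
after  1: x0=0xfe x1=0x6c x2=0xd2 x3=0x33 x4=0x13 x5=0x48  N=0 Z=0
after  2: x0=0xfe x1=0x6c x2=0xd2 x3=0x33 x4=0x13 x5=0x5f  N=0 Z=0
after  3: x0=0x92 x1=0x6c x2=0xd2 x3=0x33 x4=0x13 x5=0x5f  N=1 Z=0
after  4: x0=0x92 x1=0x6c x2=0xd2 x3=0x33 x4=0x52 x5=0x5f  N=0 Z=0
after  5: x0=0x6c x1=0x6c x2=0xd2 x3=0x33 x4=0x52 x5=0x5f  N=0 Z=0
after  6: x0=0x6c x1=0x6c x2=0xd2 x3=0x5f x4=0x52 x5=0x5f  N=0 Z=0
after  7: x0=0x6c x1=0x7f x2=0xd2 x3=0x5f x4=0x52 x5=0x5f  N=0 Z=0
after  8: x0=0x6c x1=0x7f x2=0xd2 x3=0x24 x4=0x52 x5=0x5f  N=0 Z=0
after  9: x0=0x6c x1=0x3e x2=0xd2 x3=0x24 x4=0x52 x5=0x5f  N=0 Z=0
-- IRQ taken; context saved, return-PC = 10 --
mismatch: x3: reported 0x2c vs actual 0x24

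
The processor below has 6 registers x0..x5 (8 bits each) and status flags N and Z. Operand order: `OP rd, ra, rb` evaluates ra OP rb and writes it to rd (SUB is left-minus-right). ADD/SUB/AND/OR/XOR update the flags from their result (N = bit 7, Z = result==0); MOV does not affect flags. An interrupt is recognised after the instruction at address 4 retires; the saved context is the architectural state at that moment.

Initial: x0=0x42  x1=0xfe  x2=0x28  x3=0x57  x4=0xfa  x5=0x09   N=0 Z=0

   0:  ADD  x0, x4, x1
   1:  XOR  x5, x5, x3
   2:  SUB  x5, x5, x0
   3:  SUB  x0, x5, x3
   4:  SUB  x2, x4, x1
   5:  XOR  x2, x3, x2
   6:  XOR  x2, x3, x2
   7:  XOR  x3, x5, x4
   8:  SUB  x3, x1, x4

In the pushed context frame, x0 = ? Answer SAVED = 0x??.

SAVED = 0x0f

after  0: x0=0xf8 x1=0xfe x2=0x28 x3=0x57 x4=0xfa x5=0x09  N=1 Z=0
after  1: x0=0xf8 x1=0xfe x2=0x28 x3=0x57 x4=0xfa x5=0x5e  N=0 Z=0
after  2: x0=0xf8 x1=0xfe x2=0x28 x3=0x57 x4=0xfa x5=0x66  N=0 Z=0
after  3: x0=0x0f x1=0xfe x2=0x28 x3=0x57 x4=0xfa x5=0x66  N=0 Z=0
after  4: x0=0x0f x1=0xfe x2=0xfc x3=0x57 x4=0xfa x5=0x66  N=1 Z=0
-- IRQ taken; context saved, return-PC = 5 --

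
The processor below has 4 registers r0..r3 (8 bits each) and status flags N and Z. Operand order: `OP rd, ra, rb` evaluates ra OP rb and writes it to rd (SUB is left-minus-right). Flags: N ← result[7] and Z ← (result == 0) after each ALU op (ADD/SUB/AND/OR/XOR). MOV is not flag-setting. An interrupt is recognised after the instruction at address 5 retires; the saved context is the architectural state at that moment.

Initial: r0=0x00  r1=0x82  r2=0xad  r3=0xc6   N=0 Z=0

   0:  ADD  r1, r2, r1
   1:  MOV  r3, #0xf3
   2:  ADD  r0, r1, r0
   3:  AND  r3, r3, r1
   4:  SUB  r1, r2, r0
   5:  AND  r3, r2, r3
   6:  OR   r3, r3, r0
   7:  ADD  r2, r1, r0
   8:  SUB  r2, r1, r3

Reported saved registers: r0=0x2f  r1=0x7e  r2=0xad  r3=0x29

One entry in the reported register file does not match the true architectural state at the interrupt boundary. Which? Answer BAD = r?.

after  0: r0=0x00 r1=0x2f r2=0xad r3=0xc6  N=0 Z=0
after  1: r0=0x00 r1=0x2f r2=0xad r3=0xf3  N=0 Z=0
after  2: r0=0x2f r1=0x2f r2=0xad r3=0xf3  N=0 Z=0
after  3: r0=0x2f r1=0x2f r2=0xad r3=0x23  N=0 Z=0
after  4: r0=0x2f r1=0x7e r2=0xad r3=0x23  N=0 Z=0
after  5: r0=0x2f r1=0x7e r2=0xad r3=0x21  N=0 Z=0
-- IRQ taken; context saved, return-PC = 6 --
mismatch: r3: reported 0x29 vs actual 0x21

BAD = r3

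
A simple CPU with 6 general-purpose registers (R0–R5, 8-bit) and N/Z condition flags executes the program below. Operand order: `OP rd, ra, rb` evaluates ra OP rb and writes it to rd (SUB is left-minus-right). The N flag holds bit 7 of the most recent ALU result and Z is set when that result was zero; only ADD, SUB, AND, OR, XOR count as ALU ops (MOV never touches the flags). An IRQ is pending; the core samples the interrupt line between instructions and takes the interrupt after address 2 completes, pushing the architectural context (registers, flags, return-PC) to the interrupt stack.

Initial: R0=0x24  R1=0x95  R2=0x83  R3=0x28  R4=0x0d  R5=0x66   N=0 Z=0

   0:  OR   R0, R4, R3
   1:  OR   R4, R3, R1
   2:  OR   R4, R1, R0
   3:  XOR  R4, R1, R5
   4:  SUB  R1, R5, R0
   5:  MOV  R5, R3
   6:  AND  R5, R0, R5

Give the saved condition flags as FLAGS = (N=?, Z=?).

FLAGS = (N=1, Z=0)

after  0: R0=0x2d R1=0x95 R2=0x83 R3=0x28 R4=0x0d R5=0x66  N=0 Z=0
after  1: R0=0x2d R1=0x95 R2=0x83 R3=0x28 R4=0xbd R5=0x66  N=1 Z=0
after  2: R0=0x2d R1=0x95 R2=0x83 R3=0x28 R4=0xbd R5=0x66  N=1 Z=0
-- IRQ taken; context saved, return-PC = 3 --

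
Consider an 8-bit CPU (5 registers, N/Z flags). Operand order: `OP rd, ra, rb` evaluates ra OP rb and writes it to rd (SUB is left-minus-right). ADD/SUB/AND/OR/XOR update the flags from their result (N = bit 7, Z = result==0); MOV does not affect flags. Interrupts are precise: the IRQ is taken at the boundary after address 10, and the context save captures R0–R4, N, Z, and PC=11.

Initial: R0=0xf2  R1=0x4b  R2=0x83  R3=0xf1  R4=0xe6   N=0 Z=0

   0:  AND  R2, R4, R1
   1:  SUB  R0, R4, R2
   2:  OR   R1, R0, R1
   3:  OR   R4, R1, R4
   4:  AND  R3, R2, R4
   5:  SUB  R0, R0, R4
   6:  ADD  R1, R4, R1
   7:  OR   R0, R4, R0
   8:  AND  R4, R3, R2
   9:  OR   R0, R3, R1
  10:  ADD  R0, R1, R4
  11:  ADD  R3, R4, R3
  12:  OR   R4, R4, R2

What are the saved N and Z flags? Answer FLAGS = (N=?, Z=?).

after  0: R0=0xf2 R1=0x4b R2=0x42 R3=0xf1 R4=0xe6  N=0 Z=0
after  1: R0=0xa4 R1=0x4b R2=0x42 R3=0xf1 R4=0xe6  N=1 Z=0
after  2: R0=0xa4 R1=0xef R2=0x42 R3=0xf1 R4=0xe6  N=1 Z=0
after  3: R0=0xa4 R1=0xef R2=0x42 R3=0xf1 R4=0xef  N=1 Z=0
after  4: R0=0xa4 R1=0xef R2=0x42 R3=0x42 R4=0xef  N=0 Z=0
after  5: R0=0xb5 R1=0xef R2=0x42 R3=0x42 R4=0xef  N=1 Z=0
after  6: R0=0xb5 R1=0xde R2=0x42 R3=0x42 R4=0xef  N=1 Z=0
after  7: R0=0xff R1=0xde R2=0x42 R3=0x42 R4=0xef  N=1 Z=0
after  8: R0=0xff R1=0xde R2=0x42 R3=0x42 R4=0x42  N=0 Z=0
after  9: R0=0xde R1=0xde R2=0x42 R3=0x42 R4=0x42  N=1 Z=0
after 10: R0=0x20 R1=0xde R2=0x42 R3=0x42 R4=0x42  N=0 Z=0
-- IRQ taken; context saved, return-PC = 11 --

FLAGS = (N=0, Z=0)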